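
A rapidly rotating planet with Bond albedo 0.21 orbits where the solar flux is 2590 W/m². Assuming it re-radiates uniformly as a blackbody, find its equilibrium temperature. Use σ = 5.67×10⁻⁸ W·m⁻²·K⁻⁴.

T ≈ 308 K

Power absorbed = (1−a)S·πR²; power emitted = 4πR²σT⁴. Equating and cancelling πR²:
T = ((1−a)S / 4σ)^(1/4) = (2050 / (4 × 5.67×10⁻⁸))^(1/4) = (9.02×10^9)^(1/4).
T = 308 K.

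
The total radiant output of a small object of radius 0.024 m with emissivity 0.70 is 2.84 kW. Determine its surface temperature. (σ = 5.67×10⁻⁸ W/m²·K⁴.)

A = 4πr² = 4π × (0.024)² = 7.24×10^-3 m².
From P = εσAT⁴, T = (P / εσA)^(1/4) = (2840 / (0.70 × 5.67×10⁻⁸ × 7.24×10^-3))^(1/4).
T = (9.89×10^12)^(1/4) = 1770 K.

T ≈ 1770 K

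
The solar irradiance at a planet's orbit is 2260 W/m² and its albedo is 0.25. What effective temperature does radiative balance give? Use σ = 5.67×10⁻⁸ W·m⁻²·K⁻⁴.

Power absorbed = (1−a)S·πR²; power emitted = 4πR²σT⁴. Equating and cancelling πR²:
T = ((1−a)S / 4σ)^(1/4) = (1700 / (4 × 5.67×10⁻⁸))^(1/4) = (7.47×10^9)^(1/4).
T = 294 K.

T ≈ 294 K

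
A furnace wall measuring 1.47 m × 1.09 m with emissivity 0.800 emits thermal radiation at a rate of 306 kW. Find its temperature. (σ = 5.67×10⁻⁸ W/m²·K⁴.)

A = 1.47 × 1.09 = 1.60 m².
From P = εσAT⁴, T = (P / εσA)^(1/4) = (3.06×10^5 / (0.800 × 5.67×10⁻⁸ × 1.60))^(1/4).
T = (4.21×10^12)^(1/4) = 1430 K.

T ≈ 1430 K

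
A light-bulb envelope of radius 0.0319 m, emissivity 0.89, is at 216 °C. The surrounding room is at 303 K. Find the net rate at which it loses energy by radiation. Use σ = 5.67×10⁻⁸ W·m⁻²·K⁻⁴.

Q ≈ 31.5 W

A = 4πr² = 4π × (0.0319)² = 0.0128 m².
Convert: 216 °C = 489 K.
Q = εσA(T⁴ − T_s⁴). T⁴ − T_s⁴ = (489)⁴ − (303)⁴ = 5.72×10^10 − 8.43×10^9 = 4.87×10^10 K⁴.
Q = 0.89 × 5.67×10⁻⁸ × 0.0128 × 4.87×10^10 = 31.5 W.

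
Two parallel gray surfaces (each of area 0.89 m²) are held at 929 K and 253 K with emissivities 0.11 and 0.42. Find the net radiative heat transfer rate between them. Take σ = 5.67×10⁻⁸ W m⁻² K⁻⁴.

Q ≈ 3570 W

For two large parallel gray plates, q = σ(T₁⁴ − T₂⁴) / (1/ε₁ + 1/ε₂ − 1).
1/ε₁ + 1/ε₂ − 1 = 1/0.11 + 1/0.42 − 1 = 10.47.
T₁⁴ − T₂⁴ = 7.45×10^11 − 4.10×10^9 = 7.41×10^11 K⁴.
q = 5.67×10⁻⁸ × 7.41×10^11 / 10.47 = 4010 W/m².
Q = q·A = 4010 × 0.89 = 3570 W.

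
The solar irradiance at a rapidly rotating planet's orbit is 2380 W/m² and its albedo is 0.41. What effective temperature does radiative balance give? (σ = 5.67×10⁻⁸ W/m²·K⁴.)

T ≈ 281 K

Power absorbed = (1−a)S·πR²; power emitted = 4πR²σT⁴. Equating and cancelling πR²:
T = ((1−a)S / 4σ)^(1/4) = (1400 / (4 × 5.67×10⁻⁸))^(1/4) = (6.19×10^9)^(1/4).
T = 281 K.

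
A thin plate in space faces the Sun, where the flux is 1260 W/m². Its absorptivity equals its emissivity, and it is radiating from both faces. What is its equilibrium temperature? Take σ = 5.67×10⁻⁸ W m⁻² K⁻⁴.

T ≈ 325 K

Absorbed flux αS = emitted flux 2εσT⁴ per unit area; with α = ε this gives T = (S/2σ)^(1/4).
T = (1260 / (2 × 5.67×10⁻⁸))^(1/4) = (1.11×10^10)^(1/4).
T = 325 K.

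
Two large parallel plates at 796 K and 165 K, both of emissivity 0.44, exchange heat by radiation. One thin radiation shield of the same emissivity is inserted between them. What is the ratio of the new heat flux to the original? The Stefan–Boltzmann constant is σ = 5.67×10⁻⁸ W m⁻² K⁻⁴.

With N identical shields there are N+1 = 2 gaps in series, each with the same radiative resistance, so the flux falls to 1/(N+1) of its unshielded value.

ratio ≈ 0.500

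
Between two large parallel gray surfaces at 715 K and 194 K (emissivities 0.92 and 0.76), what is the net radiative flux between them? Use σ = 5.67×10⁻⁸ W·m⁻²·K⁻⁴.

For two large parallel gray plates, q = σ(T₁⁴ − T₂⁴) / (1/ε₁ + 1/ε₂ − 1).
1/ε₁ + 1/ε₂ − 1 = 1/0.92 + 1/0.76 − 1 = 1.403.
T₁⁴ − T₂⁴ = 2.61×10^11 − 1.42×10^9 = 2.60×10^11 K⁴.
q = 5.67×10⁻⁸ × 2.60×10^11 / 1.403 = 10500 W/m².

q ≈ 10500 W/m²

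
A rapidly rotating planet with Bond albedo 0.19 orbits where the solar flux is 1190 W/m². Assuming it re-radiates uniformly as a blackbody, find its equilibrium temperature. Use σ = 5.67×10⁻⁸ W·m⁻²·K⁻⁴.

T ≈ 255 K

Power absorbed = (1−a)S·πR²; power emitted = 4πR²σT⁴. Equating and cancelling πR²:
T = ((1−a)S / 4σ)^(1/4) = (964 / (4 × 5.67×10⁻⁸))^(1/4) = (4.25×10^9)^(1/4).
T = 255 K.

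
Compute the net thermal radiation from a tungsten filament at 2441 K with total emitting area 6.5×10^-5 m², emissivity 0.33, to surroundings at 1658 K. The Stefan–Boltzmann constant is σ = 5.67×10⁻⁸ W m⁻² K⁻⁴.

Q = εσA(T⁴ − T_s⁴). T⁴ − T_s⁴ = (2441)⁴ − (1658)⁴ = 3.55×10^13 − 7.56×10^12 = 2.79×10^13 K⁴.
Q = 0.33 × 5.67×10⁻⁸ × 6.50×10^-5 × 2.79×10^13 = 34.0 W.

Q ≈ 34.0 W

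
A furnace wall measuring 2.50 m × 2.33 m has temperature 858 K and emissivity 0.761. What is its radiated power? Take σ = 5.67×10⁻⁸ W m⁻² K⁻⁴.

A = 2.50 × 2.33 = 5.83 m².
Stefan–Boltzmann: P = εσAT⁴ = 0.761 × 5.67×10⁻⁸ × 5.83 × (858)⁴ = 0.761 × 5.67×10⁻⁸ × 5.83 × 5.42×10^11.
P = 1.36×10^5 W.

P ≈ 1.36×10^5 W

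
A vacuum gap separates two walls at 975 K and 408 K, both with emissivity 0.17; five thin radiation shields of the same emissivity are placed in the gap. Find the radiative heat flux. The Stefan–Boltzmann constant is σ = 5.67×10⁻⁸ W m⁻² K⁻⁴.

Each of the 6 gaps contributes resistance (2/ε − 1) = 2/0.17 − 1 = 10.76; total = 64.59.
q = σ(T₁⁴ − T₂⁴) / 64.59 = 5.67×10⁻⁸ × 8.76×10^11 / 64.59 = 769 W/m².

q ≈ 769 W/m²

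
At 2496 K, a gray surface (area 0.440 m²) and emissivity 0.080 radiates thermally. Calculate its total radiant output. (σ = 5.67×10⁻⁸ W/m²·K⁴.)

P ≈ 77500 W

Stefan–Boltzmann: P = εσAT⁴ = 0.080 × 5.67×10⁻⁸ × 0.440 × (2496)⁴ = 0.080 × 5.67×10⁻⁸ × 0.440 × 3.88×10^13.
P = 77500 W.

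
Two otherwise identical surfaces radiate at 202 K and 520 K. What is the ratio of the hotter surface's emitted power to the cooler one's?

ratio ≈ 43.9

P ∝ T⁴, so the ratio is (520/202)⁴ = (2.574)⁴ = 43.9.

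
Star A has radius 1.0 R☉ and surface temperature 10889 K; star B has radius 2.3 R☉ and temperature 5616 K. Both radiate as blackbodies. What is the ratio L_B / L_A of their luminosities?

L_B/L_A ≈ 0.374

L = 4πR²σT⁴ ∝ R²T⁴, so L_B/L_A = (2.3/1.0)² × (5616/10889)⁴ = 5.29 × 0.0708 = 0.374.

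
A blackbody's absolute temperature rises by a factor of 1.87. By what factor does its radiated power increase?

factor ≈ 12.2

P ∝ T⁴, so the power scales as (1.87)⁴ = 12.2.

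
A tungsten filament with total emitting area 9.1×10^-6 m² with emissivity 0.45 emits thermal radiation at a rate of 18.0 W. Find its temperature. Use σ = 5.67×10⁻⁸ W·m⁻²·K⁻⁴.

From P = εσAT⁴, T = (P / εσA)^(1/4) = (18.0 / (0.45 × 5.67×10⁻⁸ × 9.10×10^-6))^(1/4).
T = (7.75×10^13)^(1/4) = 2970 K.

T ≈ 2970 K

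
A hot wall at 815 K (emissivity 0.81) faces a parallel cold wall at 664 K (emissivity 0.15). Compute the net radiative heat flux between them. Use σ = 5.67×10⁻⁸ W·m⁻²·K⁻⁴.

q ≈ 2030 W/m²

For two large parallel gray plates, q = σ(T₁⁴ − T₂⁴) / (1/ε₁ + 1/ε₂ − 1).
1/ε₁ + 1/ε₂ − 1 = 1/0.81 + 1/0.15 − 1 = 6.901.
T₁⁴ − T₂⁴ = 4.41×10^11 − 1.94×10^11 = 2.47×10^11 K⁴.
q = 5.67×10⁻⁸ × 2.47×10^11 / 6.901 = 2030 W/m².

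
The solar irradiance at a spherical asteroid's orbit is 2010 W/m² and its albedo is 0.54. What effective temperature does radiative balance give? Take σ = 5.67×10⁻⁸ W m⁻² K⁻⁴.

T ≈ 253 K

Power absorbed = (1−a)S·πR²; power emitted = 4πR²σT⁴. Equating and cancelling πR²:
T = ((1−a)S / 4σ)^(1/4) = (925 / (4 × 5.67×10⁻⁸))^(1/4) = (4.08×10^9)^(1/4).
T = 253 K.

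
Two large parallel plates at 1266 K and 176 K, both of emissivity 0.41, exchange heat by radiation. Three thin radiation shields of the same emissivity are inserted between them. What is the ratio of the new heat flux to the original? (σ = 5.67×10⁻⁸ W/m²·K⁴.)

With N identical shields there are N+1 = 4 gaps in series, each with the same radiative resistance, so the flux falls to 1/(N+1) of its unshielded value.

ratio ≈ 0.250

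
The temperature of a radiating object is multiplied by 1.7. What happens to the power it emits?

P ∝ T⁴, so the power scales as (1.7)⁴ = 8.35.

factor ≈ 8.35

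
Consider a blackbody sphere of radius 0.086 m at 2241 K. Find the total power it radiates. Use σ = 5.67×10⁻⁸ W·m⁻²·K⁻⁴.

P ≈ 1.33×10^5 W

A = 4πr² = 4π × (0.086)² = 0.0929 m².
P = σAT⁴ = 5.67×10⁻⁸ × 0.0929 × (2241)⁴ = 5.67×10⁻⁸ × 0.0929 × 2.52×10^13.
P = 1.33×10^5 W.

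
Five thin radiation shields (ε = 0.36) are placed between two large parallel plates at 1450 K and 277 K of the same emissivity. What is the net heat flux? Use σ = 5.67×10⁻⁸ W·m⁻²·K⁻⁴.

Each of the 6 gaps contributes resistance (2/ε − 1) = 2/0.36 − 1 = 4.556; total = 27.33.
q = σ(T₁⁴ − T₂⁴) / 27.33 = 5.67×10⁻⁸ × 4.41×10^12 / 27.33 = 9160 W/m².

q ≈ 9160 W/m²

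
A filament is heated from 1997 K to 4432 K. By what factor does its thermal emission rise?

P ∝ T⁴, so the ratio is (4432/1997)⁴ = (2.219)⁴ = 24.3.

ratio ≈ 24.3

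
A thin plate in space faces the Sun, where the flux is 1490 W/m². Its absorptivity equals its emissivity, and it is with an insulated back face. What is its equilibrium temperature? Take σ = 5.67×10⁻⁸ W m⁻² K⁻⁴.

Absorbed flux αS = emitted flux εσT⁴ (one radiating face); with α = ε, T = (S/σ)^(1/4).
T = (1490 / 5.67×10⁻⁸)^(1/4) = (2.63×10^10)^(1/4).
T = 403 K.

T ≈ 403 K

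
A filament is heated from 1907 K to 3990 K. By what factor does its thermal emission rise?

P ∝ T⁴, so the ratio is (3990/1907)⁴ = (2.092)⁴ = 19.2.

ratio ≈ 19.2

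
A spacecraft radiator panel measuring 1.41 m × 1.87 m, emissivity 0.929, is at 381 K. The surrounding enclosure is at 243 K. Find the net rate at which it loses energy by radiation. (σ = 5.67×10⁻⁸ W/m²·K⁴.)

Q ≈ 2440 W

A = 1.41 × 1.87 = 2.64 m².
Q = εσA(T⁴ − T_s⁴). T⁴ − T_s⁴ = (381)⁴ − (243)⁴ = 2.11×10^10 − 3.49×10^9 = 1.76×10^10 K⁴.
Q = 0.929 × 5.67×10⁻⁸ × 2.64 × 1.76×10^10 = 2440 W.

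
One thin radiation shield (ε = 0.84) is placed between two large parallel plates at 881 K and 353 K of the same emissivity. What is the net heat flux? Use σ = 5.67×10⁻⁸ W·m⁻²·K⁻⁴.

Each of the 2 gaps contributes resistance (2/ε − 1) = 2/0.84 − 1 = 1.381; total = 2.762.
q = σ(T₁⁴ − T₂⁴) / 2.762 = 5.67×10⁻⁸ × 5.87×10^11 / 2.762 = 12000 W/m².

q ≈ 12000 W/m²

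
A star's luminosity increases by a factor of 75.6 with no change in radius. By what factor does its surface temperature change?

P ∝ T⁴ ⇒ T ∝ P^(1/4), so T scales by (75.6)^(1/4) = 2.95.

factor ≈ 2.95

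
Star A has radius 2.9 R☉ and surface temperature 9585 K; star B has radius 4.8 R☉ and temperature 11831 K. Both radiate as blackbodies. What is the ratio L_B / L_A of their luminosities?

L = 4πR²σT⁴ ∝ R²T⁴, so L_B/L_A = (4.8/2.9)² × (11831/9585)⁴ = 2.74 × 2.32 = 6.36.

L_B/L_A ≈ 6.36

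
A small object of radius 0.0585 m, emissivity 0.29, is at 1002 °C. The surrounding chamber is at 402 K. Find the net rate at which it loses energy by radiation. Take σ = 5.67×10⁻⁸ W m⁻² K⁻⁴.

A = 4πr² = 4π × (0.0585)² = 0.0430 m².
Convert: 1002 °C = 1275 K.
Q = εσA(T⁴ − T_s⁴). T⁴ − T_s⁴ = (1275)⁴ − (402)⁴ = 2.64×10^12 − 2.61×10^10 = 2.62×10^12 K⁴.
Q = 0.29 × 5.67×10⁻⁸ × 0.0430 × 2.62×10^12 = 1850 W.

Q ≈ 1850 W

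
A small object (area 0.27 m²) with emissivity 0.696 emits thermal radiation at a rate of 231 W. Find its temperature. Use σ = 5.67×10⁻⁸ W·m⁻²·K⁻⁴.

T ≈ 384 K

From P = εσAT⁴, T = (P / εσA)^(1/4) = (231 / (0.696 × 5.67×10⁻⁸ × 0.270))^(1/4).
T = (2.17×10^10)^(1/4) = 384 K.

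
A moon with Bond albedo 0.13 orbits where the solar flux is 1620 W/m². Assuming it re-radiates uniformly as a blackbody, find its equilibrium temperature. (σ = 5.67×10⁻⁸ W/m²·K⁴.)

T ≈ 281 K

Power absorbed = (1−a)S·πR²; power emitted = 4πR²σT⁴. Equating and cancelling πR²:
T = ((1−a)S / 4σ)^(1/4) = (1410 / (4 × 5.67×10⁻⁸))^(1/4) = (6.21×10^9)^(1/4).
T = 281 K.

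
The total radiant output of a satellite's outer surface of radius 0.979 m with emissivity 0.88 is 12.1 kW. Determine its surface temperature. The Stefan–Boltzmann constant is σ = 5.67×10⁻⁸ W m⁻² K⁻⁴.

A = 4πr² = 4π × (0.979)² = 12.0 m².
From P = εσAT⁴, T = (P / εσA)^(1/4) = (12100 / (0.88 × 5.67×10⁻⁸ × 12.0))^(1/4).
T = (2.01×10^10)^(1/4) = 377 K.

T ≈ 377 K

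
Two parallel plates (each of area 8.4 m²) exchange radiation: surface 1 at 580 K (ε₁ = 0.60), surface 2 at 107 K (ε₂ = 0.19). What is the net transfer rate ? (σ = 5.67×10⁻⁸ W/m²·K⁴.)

Q ≈ 9080 W

For two large parallel gray plates, q = σ(T₁⁴ − T₂⁴) / (1/ε₁ + 1/ε₂ − 1).
1/ε₁ + 1/ε₂ − 1 = 1/0.60 + 1/0.19 − 1 = 5.930.
T₁⁴ − T₂⁴ = 1.13×10^11 − 1.31×10^8 = 1.13×10^11 K⁴.
q = 5.67×10⁻⁸ × 1.13×10^11 / 5.930 = 1080 W/m².
Q = q·A = 1080 × 8.4 = 9080 W.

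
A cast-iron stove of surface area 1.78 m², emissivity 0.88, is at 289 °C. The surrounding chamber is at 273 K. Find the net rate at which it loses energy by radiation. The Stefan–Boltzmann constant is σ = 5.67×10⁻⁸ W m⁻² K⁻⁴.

Q ≈ 8370 W

Convert: 289 °C = 562 K.
Q = εσA(T⁴ − T_s⁴). T⁴ − T_s⁴ = (562)⁴ − (273)⁴ = 9.98×10^10 − 5.55×10^9 = 9.42×10^10 K⁴.
Q = 0.88 × 5.67×10⁻⁸ × 1.78 × 9.42×10^10 = 8370 W.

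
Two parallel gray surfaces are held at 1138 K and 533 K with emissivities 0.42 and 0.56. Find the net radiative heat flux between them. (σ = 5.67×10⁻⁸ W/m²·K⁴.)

For two large parallel gray plates, q = σ(T₁⁴ − T₂⁴) / (1/ε₁ + 1/ε₂ − 1).
1/ε₁ + 1/ε₂ − 1 = 1/0.42 + 1/0.56 − 1 = 3.167.
T₁⁴ − T₂⁴ = 1.68×10^12 − 8.07×10^10 = 1.60×10^12 K⁴.
q = 5.67×10⁻⁸ × 1.60×10^12 / 3.167 = 28600 W/m².

q ≈ 28600 W/m²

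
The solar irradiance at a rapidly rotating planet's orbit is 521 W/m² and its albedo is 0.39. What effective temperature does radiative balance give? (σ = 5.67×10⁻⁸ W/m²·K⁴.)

T ≈ 193 K

Power absorbed = (1−a)S·πR²; power emitted = 4πR²σT⁴. Equating and cancelling πR²:
T = ((1−a)S / 4σ)^(1/4) = (318 / (4 × 5.67×10⁻⁸))^(1/4) = (1.40×10^9)^(1/4).
T = 193 K.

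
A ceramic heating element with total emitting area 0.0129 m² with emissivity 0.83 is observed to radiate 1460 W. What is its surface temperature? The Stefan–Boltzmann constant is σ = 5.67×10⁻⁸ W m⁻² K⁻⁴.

T ≈ 1250 K

From P = εσAT⁴, T = (P / εσA)^(1/4) = (1460 / (0.83 × 5.67×10⁻⁸ × 0.0129))^(1/4).
T = (2.40×10^12)^(1/4) = 1250 K.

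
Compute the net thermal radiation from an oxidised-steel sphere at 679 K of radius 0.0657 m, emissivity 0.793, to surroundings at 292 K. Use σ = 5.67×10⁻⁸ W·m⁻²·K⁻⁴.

Q ≈ 501 W

A = 4πr² = 4π × (0.0657)² = 0.0542 m².
Q = εσA(T⁴ − T_s⁴). T⁴ − T_s⁴ = (679)⁴ − (292)⁴ = 2.13×10^11 − 7.27×10^9 = 2.05×10^11 K⁴.
Q = 0.793 × 5.67×10⁻⁸ × 0.0542 × 2.05×10^11 = 501 W.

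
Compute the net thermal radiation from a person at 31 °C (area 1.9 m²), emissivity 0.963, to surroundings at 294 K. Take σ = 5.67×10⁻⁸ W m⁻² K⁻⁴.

Q ≈ 111 W

Convert: 31 °C = 304 K.
Q = εσA(T⁴ − T_s⁴). T⁴ − T_s⁴ = (304)⁴ − (294)⁴ = 8.54×10^9 − 7.47×10^9 = 1.07×10^9 K⁴.
Q = 0.963 × 5.67×10⁻⁸ × 1.90 × 1.07×10^9 = 111 W.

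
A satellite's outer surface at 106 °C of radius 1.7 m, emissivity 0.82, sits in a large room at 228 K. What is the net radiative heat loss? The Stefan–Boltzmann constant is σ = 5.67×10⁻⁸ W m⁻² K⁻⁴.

A = 4πr² = 4π × (1.7)² = 36.3 m².
Convert: 106 °C = 379 K.
Q = εσA(T⁴ − T_s⁴). T⁴ − T_s⁴ = (379)⁴ − (228)⁴ = 2.06×10^10 − 2.70×10^9 = 1.79×10^10 K⁴.
Q = 0.82 × 5.67×10⁻⁸ × 36.3 × 1.79×10^10 = 30300 W.

Q ≈ 30300 W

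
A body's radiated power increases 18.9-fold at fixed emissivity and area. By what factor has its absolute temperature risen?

factor ≈ 2.09

P ∝ T⁴ ⇒ T ∝ P^(1/4), so T scales by (18.9)^(1/4) = 2.09.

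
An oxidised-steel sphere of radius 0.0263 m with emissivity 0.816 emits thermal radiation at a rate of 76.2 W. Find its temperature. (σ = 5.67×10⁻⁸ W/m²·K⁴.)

T ≈ 660 K

A = 4πr² = 4π × (0.0263)² = 8.69×10^-3 m².
From P = εσAT⁴, T = (P / εσA)^(1/4) = (76.2 / (0.816 × 5.67×10⁻⁸ × 8.69×10^-3))^(1/4).
T = (1.89×10^11)^(1/4) = 660 K.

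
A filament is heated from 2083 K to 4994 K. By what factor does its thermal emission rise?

ratio ≈ 33.0

P ∝ T⁴, so the ratio is (4994/2083)⁴ = (2.398)⁴ = 33.0.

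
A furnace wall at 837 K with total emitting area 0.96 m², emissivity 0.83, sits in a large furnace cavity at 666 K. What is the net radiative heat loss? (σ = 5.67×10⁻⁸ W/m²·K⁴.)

Q = εσA(T⁴ − T_s⁴). T⁴ − T_s⁴ = (837)⁴ − (666)⁴ = 4.91×10^11 − 1.97×10^11 = 2.94×10^11 K⁴.
Q = 0.83 × 5.67×10⁻⁸ × 0.960 × 2.94×10^11 = 13300 W.

Q ≈ 13300 W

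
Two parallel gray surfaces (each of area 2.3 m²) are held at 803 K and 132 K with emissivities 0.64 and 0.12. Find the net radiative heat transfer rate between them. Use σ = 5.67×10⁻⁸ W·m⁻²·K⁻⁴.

Q ≈ 6090 W

For two large parallel gray plates, q = σ(T₁⁴ − T₂⁴) / (1/ε₁ + 1/ε₂ − 1).
1/ε₁ + 1/ε₂ − 1 = 1/0.64 + 1/0.12 − 1 = 8.896.
T₁⁴ − T₂⁴ = 4.16×10^11 − 3.04×10^8 = 4.15×10^11 K⁴.
q = 5.67×10⁻⁸ × 4.15×10^11 / 8.896 = 2650 W/m².
Q = q·A = 2650 × 2.3 = 6090 W.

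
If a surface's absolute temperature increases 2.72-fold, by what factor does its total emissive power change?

factor ≈ 54.7

P ∝ T⁴, so the power scales as (2.72)⁴ = 54.7.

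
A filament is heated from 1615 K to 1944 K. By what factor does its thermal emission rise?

P ∝ T⁴, so the ratio is (1944/1615)⁴ = (1.204)⁴ = 2.10.

ratio ≈ 2.10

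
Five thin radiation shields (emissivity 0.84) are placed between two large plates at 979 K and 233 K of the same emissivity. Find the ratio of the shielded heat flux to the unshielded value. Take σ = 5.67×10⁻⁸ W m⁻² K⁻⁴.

ratio ≈ 0.167

With N identical shields there are N+1 = 6 gaps in series, each with the same radiative resistance, so the flux falls to 1/(N+1) of its unshielded value.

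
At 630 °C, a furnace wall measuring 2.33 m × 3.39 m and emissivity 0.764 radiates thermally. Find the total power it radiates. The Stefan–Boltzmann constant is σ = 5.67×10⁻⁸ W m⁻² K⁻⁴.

P ≈ 2.28×10^5 W

A = 2.33 × 3.39 = 7.90 m².
630 °C = 903 K.
P = εσAT⁴ = 0.764 × 5.67×10⁻⁸ × 7.90 × (903)⁴ = 0.764 × 5.67×10⁻⁸ × 7.90 × 6.65×10^11.
P = 2.28×10^5 W.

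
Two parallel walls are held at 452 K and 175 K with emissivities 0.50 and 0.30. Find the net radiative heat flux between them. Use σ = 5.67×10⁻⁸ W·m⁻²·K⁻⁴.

For two large parallel gray plates, q = σ(T₁⁴ − T₂⁴) / (1/ε₁ + 1/ε₂ − 1).
1/ε₁ + 1/ε₂ − 1 = 1/0.50 + 1/0.30 − 1 = 4.333.
T₁⁴ − T₂⁴ = 4.17×10^10 − 9.38×10^8 = 4.08×10^10 K⁴.
q = 5.67×10⁻⁸ × 4.08×10^10 / 4.333 = 534 W/m².

q ≈ 534 W/m²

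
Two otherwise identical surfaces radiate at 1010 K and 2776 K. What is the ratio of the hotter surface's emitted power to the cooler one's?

P ∝ T⁴, so the ratio is (2776/1010)⁴ = (2.749)⁴ = 57.1.

ratio ≈ 57.1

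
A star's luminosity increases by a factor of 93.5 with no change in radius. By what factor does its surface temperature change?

factor ≈ 3.11

P ∝ T⁴ ⇒ T ∝ P^(1/4), so T scales by (93.5)^(1/4) = 3.11.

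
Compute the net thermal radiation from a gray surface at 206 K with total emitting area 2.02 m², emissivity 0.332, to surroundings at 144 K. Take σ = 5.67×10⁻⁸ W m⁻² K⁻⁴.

Q ≈ 52.1 W

Q = εσA(T⁴ − T_s⁴). T⁴ − T_s⁴ = (206)⁴ − (144)⁴ = 1.80×10^9 − 4.30×10^8 = 1.37×10^9 K⁴.
Q = 0.332 × 5.67×10⁻⁸ × 2.02 × 1.37×10^9 = 52.1 W.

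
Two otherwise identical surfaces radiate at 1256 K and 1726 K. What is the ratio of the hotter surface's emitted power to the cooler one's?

P ∝ T⁴, so the ratio is (1726/1256)⁴ = (1.374)⁴ = 3.57.

ratio ≈ 3.57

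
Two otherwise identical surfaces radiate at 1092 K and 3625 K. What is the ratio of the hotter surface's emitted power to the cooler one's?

P ∝ T⁴, so the ratio is (3625/1092)⁴ = (3.320)⁴ = 121.

ratio ≈ 121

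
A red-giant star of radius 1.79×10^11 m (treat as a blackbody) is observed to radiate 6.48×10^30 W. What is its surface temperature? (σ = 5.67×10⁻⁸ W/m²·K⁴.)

A = 4πr² = 4π × (1.79×10^11)² = 4.03×10^23 m².
From P = σAT⁴, T = (P / σA)^(1/4) = (6.48×10^30 / (5.67×10⁻⁸ × 4.03×10^23))^(1/4).
T = (2.84×10^14)^(1/4) = 4100 K.

T ≈ 4100 K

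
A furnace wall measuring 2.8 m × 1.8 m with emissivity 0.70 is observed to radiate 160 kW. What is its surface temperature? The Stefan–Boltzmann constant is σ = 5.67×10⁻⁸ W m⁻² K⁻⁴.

A = 2.8 × 1.8 = 5.04 m².
From P = εσAT⁴, T = (P / εσA)^(1/4) = (1.60×10^5 / (0.70 × 5.67×10⁻⁸ × 5.04))^(1/4).
T = (8.00×10^11)^(1/4) = 946 K.

T ≈ 946 K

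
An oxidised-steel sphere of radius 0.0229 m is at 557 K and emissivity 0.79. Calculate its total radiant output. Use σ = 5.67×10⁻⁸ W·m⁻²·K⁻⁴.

P ≈ 28.4 W

A = 4πr² = 4π × (0.0229)² = 6.59×10^-3 m².
P = εσAT⁴ = 0.79 × 5.67×10⁻⁸ × 6.59×10^-3 × (557)⁴ = 0.79 × 5.67×10⁻⁸ × 6.59×10^-3 × 9.63×10^10.
P = 28.4 W.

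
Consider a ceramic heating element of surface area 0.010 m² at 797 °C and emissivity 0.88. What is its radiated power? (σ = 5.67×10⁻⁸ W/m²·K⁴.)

P ≈ 654 W

797 °C = 1070 K.
P = εσAT⁴ = 0.88 × 5.67×10⁻⁸ × 0.0100 × (1070)⁴ = 0.88 × 5.67×10⁻⁸ × 0.0100 × 1.31×10^12.
P = 654 W.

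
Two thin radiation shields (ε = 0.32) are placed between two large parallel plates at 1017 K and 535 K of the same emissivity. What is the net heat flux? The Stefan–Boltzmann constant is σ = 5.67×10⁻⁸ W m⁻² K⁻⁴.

Each of the 3 gaps contributes resistance (2/ε − 1) = 2/0.32 − 1 = 5.250; total = 15.75.
q = σ(T₁⁴ − T₂⁴) / 15.75 = 5.67×10⁻⁸ × 9.88×10^11 / 15.75 = 3560 W/m².

q ≈ 3560 W/m²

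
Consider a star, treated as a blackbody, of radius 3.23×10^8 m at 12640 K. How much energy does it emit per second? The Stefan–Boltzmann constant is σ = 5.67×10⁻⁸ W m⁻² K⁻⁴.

P ≈ 1.90×10^27 W

A = 4πr² = 4π × (3.23×10^8)² = 1.31×10^18 m².
P = σAT⁴ = 5.67×10⁻⁸ × 1.31×10^18 × (12640)⁴ = 5.67×10⁻⁸ × 1.31×10^18 × 2.55×10^16.
P = 1.90×10^27 W.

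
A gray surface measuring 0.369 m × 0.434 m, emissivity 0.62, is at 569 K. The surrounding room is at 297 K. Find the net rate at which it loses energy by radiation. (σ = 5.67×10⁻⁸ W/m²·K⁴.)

Q ≈ 546 W

A = 0.369 × 0.434 = 0.160 m².
Q = εσA(T⁴ − T_s⁴). T⁴ − T_s⁴ = (569)⁴ − (297)⁴ = 1.05×10^11 − 7.78×10^9 = 9.70×10^10 K⁴.
Q = 0.62 × 5.67×10⁻⁸ × 0.160 × 9.70×10^10 = 546 W.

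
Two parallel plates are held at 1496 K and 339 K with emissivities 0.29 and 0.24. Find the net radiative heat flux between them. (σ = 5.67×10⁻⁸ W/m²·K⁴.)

For two large parallel gray plates, q = σ(T₁⁴ − T₂⁴) / (1/ε₁ + 1/ε₂ − 1).
1/ε₁ + 1/ε₂ − 1 = 1/0.29 + 1/0.24 − 1 = 6.615.
T₁⁴ − T₂⁴ = 5.01×10^12 − 1.32×10^10 = 5.00×10^12 K⁴.
q = 5.67×10⁻⁸ × 5.00×10^12 / 6.615 = 42800 W/m².

q ≈ 42800 W/m²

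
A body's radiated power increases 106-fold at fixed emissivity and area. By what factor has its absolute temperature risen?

factor ≈ 3.21

P ∝ T⁴ ⇒ T ∝ P^(1/4), so T scales by (106)^(1/4) = 3.21.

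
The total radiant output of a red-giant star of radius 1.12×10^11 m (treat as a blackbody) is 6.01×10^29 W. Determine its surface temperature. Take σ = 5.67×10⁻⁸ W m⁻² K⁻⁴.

A = 4πr² = 4π × (1.12×10^11)² = 1.58×10^23 m².
From P = σAT⁴, T = (P / σA)^(1/4) = (6.01×10^29 / (5.67×10⁻⁸ × 1.58×10^23))^(1/4).
T = (6.72×10^13)^(1/4) = 2860 K.

T ≈ 2860 K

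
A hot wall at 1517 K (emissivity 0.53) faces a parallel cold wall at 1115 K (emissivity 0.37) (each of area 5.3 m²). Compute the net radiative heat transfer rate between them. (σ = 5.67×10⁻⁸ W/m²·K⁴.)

For two large parallel gray plates, q = σ(T₁⁴ − T₂⁴) / (1/ε₁ + 1/ε₂ − 1).
1/ε₁ + 1/ε₂ − 1 = 1/0.53 + 1/0.37 − 1 = 3.589.
T₁⁴ − T₂⁴ = 5.30×10^12 − 1.55×10^12 = 3.75×10^12 K⁴.
q = 5.67×10⁻⁸ × 3.75×10^12 / 3.589 = 59200 W/m².
Q = q·A = 59200 × 5.3 = 3.14×10^5 W.

Q ≈ 3.14×10^5 W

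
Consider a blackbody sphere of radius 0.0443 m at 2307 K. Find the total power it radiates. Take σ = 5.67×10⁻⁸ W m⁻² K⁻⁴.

A = 4πr² = 4π × (0.0443)² = 0.0247 m².
P = σAT⁴ = 5.67×10⁻⁸ × 0.0247 × (2307)⁴ = 5.67×10⁻⁸ × 0.0247 × 2.83×10^13.
P = 39600 W.

P ≈ 39600 W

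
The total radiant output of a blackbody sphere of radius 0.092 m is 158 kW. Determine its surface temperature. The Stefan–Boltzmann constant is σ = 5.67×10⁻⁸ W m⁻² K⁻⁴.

T ≈ 2260 K

A = 4πr² = 4π × (0.092)² = 0.106 m².
From P = σAT⁴, T = (P / σA)^(1/4) = (1.58×10^5 / (5.67×10⁻⁸ × 0.106))^(1/4).
T = (2.62×10^13)^(1/4) = 2260 K.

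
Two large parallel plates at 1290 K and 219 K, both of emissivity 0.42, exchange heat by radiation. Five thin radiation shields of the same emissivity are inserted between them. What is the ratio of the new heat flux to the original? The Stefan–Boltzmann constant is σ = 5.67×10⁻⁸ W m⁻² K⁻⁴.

With N identical shields there are N+1 = 6 gaps in series, each with the same radiative resistance, so the flux falls to 1/(N+1) of its unshielded value.

ratio ≈ 0.167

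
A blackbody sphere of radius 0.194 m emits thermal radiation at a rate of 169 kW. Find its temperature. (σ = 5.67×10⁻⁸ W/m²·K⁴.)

A = 4πr² = 4π × (0.194)² = 0.473 m².
From P = σAT⁴, T = (P / σA)^(1/4) = (1.69×10^5 / (5.67×10⁻⁸ × 0.473))^(1/4).
T = (6.30×10^12)^(1/4) = 1580 K.

T ≈ 1580 K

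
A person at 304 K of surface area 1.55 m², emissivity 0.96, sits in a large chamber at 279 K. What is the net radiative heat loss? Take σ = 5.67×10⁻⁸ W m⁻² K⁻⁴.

Q ≈ 209 W

Q = εσA(T⁴ − T_s⁴). T⁴ − T_s⁴ = (304)⁴ − (279)⁴ = 8.54×10^9 − 6.06×10^9 = 2.48×10^9 K⁴.
Q = 0.96 × 5.67×10⁻⁸ × 1.55 × 2.48×10^9 = 209 W.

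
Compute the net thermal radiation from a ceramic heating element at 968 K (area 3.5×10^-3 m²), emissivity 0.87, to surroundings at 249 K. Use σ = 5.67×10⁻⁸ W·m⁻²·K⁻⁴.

Q = εσA(T⁴ − T_s⁴). T⁴ − T_s⁴ = (968)⁴ − (249)⁴ = 8.78×10^11 − 3.84×10^9 = 8.74×10^11 K⁴.
Q = 0.87 × 5.67×10⁻⁸ × 3.50×10^-3 × 8.74×10^11 = 151 W.

Q ≈ 151 W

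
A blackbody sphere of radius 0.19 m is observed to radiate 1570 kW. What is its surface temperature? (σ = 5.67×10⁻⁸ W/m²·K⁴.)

A = 4πr² = 4π × (0.19)² = 0.454 m².
From P = σAT⁴, T = (P / σA)^(1/4) = (1.57×10^6 / (5.67×10⁻⁸ × 0.454))^(1/4).
T = (6.10×10^13)^(1/4) = 2800 K.

T ≈ 2800 K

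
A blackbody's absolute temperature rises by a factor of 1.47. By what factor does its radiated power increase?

factor ≈ 4.67

P ∝ T⁴, so the power scales as (1.47)⁴ = 4.67.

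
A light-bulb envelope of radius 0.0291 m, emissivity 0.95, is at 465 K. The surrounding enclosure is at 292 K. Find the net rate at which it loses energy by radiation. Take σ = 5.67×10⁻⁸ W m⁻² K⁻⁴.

A = 4πr² = 4π × (0.0291)² = 0.0106 m².
Q = εσA(T⁴ − T_s⁴). T⁴ − T_s⁴ = (465)⁴ − (292)⁴ = 4.68×10^10 − 7.27×10^9 = 3.95×10^10 K⁴.
Q = 0.95 × 5.67×10⁻⁸ × 0.0106 × 3.95×10^10 = 22.6 W.

Q ≈ 22.6 W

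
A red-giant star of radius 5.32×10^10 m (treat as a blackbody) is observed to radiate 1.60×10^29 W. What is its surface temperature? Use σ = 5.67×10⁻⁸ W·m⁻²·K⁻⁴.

T ≈ 2980 K

A = 4πr² = 4π × (5.32×10^10)² = 3.56×10^22 m².
From P = σAT⁴, T = (P / σA)^(1/4) = (1.60×10^29 / (5.67×10⁻⁸ × 3.56×10^22))^(1/4).
T = (7.93×10^13)^(1/4) = 2980 K.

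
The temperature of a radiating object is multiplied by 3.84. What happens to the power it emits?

P ∝ T⁴, so the power scales as (3.84)⁴ = 217.

factor ≈ 217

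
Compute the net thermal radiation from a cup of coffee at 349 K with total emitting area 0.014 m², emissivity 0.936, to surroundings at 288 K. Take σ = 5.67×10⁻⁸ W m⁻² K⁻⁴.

Q ≈ 5.91 W

Q = εσA(T⁴ − T_s⁴). T⁴ − T_s⁴ = (349)⁴ − (288)⁴ = 1.48×10^10 − 6.88×10^9 = 7.96×10^9 K⁴.
Q = 0.936 × 5.67×10⁻⁸ × 0.0140 × 7.96×10^9 = 5.91 W.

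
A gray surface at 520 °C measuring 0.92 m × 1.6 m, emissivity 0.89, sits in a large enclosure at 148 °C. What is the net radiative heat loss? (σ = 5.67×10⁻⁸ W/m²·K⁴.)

A = 0.92 × 1.6 = 1.47 m².
Convert: 520 °C = 793 K; 148 °C = 421 K.
Q = εσA(T⁴ − T_s⁴). T⁴ − T_s⁴ = (793)⁴ − (421)⁴ = 3.95×10^11 − 3.14×10^10 = 3.64×10^11 K⁴.
Q = 0.89 × 5.67×10⁻⁸ × 1.47 × 3.64×10^11 = 27000 W.

Q ≈ 27000 W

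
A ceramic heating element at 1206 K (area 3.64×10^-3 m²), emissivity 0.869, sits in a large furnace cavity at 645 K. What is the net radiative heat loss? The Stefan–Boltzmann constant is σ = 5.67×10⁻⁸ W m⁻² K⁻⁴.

Q ≈ 348 W

Q = εσA(T⁴ − T_s⁴). T⁴ − T_s⁴ = (1206)⁴ − (645)⁴ = 2.12×10^12 − 1.73×10^11 = 1.94×10^12 K⁴.
Q = 0.869 × 5.67×10⁻⁸ × 3.64×10^-3 × 1.94×10^12 = 348 W.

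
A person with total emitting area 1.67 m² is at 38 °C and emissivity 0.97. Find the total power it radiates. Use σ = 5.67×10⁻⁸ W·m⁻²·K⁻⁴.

P ≈ 859 W

38 °C = 311 K.
Stefan–Boltzmann: P = εσAT⁴ = 0.97 × 5.67×10⁻⁸ × 1.67 × (311)⁴ = 0.97 × 5.67×10⁻⁸ × 1.67 × 9.35×10^9.
P = 859 W.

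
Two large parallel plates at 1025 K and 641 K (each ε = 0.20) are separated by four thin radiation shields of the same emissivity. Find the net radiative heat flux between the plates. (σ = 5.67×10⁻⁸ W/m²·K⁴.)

Each of the 5 gaps contributes resistance (2/ε − 1) = 2/0.20 − 1 = 9.000; total = 45.00.
q = σ(T₁⁴ − T₂⁴) / 45.00 = 5.67×10⁻⁸ × 9.35×10^11 / 45.00 = 1180 W/m².

q ≈ 1180 W/m²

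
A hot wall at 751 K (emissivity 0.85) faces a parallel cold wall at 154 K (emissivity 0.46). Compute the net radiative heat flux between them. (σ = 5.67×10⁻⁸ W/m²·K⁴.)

q ≈ 7660 W/m²

For two large parallel gray plates, q = σ(T₁⁴ − T₂⁴) / (1/ε₁ + 1/ε₂ − 1).
1/ε₁ + 1/ε₂ − 1 = 1/0.85 + 1/0.46 − 1 = 2.350.
T₁⁴ − T₂⁴ = 3.18×10^11 − 5.62×10^8 = 3.18×10^11 K⁴.
q = 5.67×10⁻⁸ × 3.18×10^11 / 2.350 = 7660 W/m².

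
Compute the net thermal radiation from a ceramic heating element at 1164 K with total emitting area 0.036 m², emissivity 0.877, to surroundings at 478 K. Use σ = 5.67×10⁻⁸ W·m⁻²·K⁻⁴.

Q ≈ 3190 W

Q = εσA(T⁴ − T_s⁴). T⁴ − T_s⁴ = (1164)⁴ − (478)⁴ = 1.84×10^12 − 5.22×10^10 = 1.78×10^12 K⁴.
Q = 0.877 × 5.67×10⁻⁸ × 0.0360 × 1.78×10^12 = 3190 W.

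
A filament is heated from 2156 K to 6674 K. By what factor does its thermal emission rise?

P ∝ T⁴, so the ratio is (6674/2156)⁴ = (3.096)⁴ = 91.8.

ratio ≈ 91.8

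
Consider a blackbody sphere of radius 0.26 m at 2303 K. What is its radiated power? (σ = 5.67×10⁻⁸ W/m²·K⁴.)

P ≈ 1.35×10^6 W

A = 4πr² = 4π × (0.26)² = 0.849 m².
P = σAT⁴ = 5.67×10⁻⁸ × 0.849 × (2303)⁴ = 5.67×10⁻⁸ × 0.849 × 2.81×10^13.
P = 1.35×10^6 W.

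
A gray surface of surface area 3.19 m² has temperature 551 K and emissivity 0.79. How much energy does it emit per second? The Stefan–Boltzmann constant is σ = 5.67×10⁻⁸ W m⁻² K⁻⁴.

P ≈ 13200 W

P = εσAT⁴ = 0.79 × 5.67×10⁻⁸ × 3.19 × (551)⁴ = 0.79 × 5.67×10⁻⁸ × 3.19 × 9.22×10^10.
P = 13200 W.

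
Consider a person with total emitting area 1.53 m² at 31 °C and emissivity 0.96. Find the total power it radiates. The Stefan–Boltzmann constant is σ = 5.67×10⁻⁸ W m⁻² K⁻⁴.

31 °C = 304 K.
P = εσAT⁴ = 0.96 × 5.67×10⁻⁸ × 1.53 × (304)⁴ = 0.96 × 5.67×10⁻⁸ × 1.53 × 8.54×10^9.
P = 711 W.

P ≈ 711 W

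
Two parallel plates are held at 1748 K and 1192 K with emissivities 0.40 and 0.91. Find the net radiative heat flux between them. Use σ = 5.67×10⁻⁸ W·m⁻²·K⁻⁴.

q ≈ 1.60×10^5 W/m²

For two large parallel gray plates, q = σ(T₁⁴ − T₂⁴) / (1/ε₁ + 1/ε₂ − 1).
1/ε₁ + 1/ε₂ − 1 = 1/0.40 + 1/0.91 − 1 = 2.599.
T₁⁴ − T₂⁴ = 9.34×10^12 − 2.02×10^12 = 7.32×10^12 K⁴.
q = 5.67×10⁻⁸ × 7.32×10^12 / 2.599 = 1.60×10^5 W/m².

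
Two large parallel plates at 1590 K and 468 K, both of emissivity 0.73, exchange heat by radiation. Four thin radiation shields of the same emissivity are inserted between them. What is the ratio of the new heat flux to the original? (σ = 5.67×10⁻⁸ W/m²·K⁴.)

ratio ≈ 0.200

With N identical shields there are N+1 = 5 gaps in series, each with the same radiative resistance, so the flux falls to 1/(N+1) of its unshielded value.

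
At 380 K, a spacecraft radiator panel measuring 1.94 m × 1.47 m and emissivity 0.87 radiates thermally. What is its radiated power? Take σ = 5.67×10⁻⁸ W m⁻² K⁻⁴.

A = 1.94 × 1.47 = 2.85 m².
Stefan–Boltzmann: P = εσAT⁴ = 0.87 × 5.67×10⁻⁸ × 2.85 × (380)⁴ = 0.87 × 5.67×10⁻⁸ × 2.85 × 2.09×10^10.
P = 2930 W.

P ≈ 2930 W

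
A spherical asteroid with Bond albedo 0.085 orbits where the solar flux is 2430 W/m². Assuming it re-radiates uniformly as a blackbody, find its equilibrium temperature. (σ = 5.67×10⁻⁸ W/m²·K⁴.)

T ≈ 315 K

Power absorbed = (1−a)S·πR²; power emitted = 4πR²σT⁴. Equating and cancelling πR²:
T = ((1−a)S / 4σ)^(1/4) = (2220 / (4 × 5.67×10⁻⁸))^(1/4) = (9.80×10^9)^(1/4).
T = 315 K.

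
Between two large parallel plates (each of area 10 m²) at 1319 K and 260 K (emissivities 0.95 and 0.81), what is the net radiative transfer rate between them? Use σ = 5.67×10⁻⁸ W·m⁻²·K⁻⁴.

Q ≈ 1.33×10^6 W

For two large parallel gray plates, q = σ(T₁⁴ − T₂⁴) / (1/ε₁ + 1/ε₂ − 1).
1/ε₁ + 1/ε₂ − 1 = 1/0.95 + 1/0.81 − 1 = 1.287.
T₁⁴ − T₂⁴ = 3.03×10^12 − 4.57×10^9 = 3.02×10^12 K⁴.
q = 5.67×10⁻⁸ × 3.02×10^12 / 1.287 = 1.33×10^5 W/m².
Q = q·A = 1.33×10^5 × 10 = 1.33×10^6 W.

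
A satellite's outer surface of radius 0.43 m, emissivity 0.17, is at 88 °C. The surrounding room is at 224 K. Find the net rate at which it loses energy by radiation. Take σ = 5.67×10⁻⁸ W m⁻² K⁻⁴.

A = 4πr² = 4π × (0.43)² = 2.32 m².
Convert: 88 °C = 361 K.
Q = εσA(T⁴ − T_s⁴). T⁴ − T_s⁴ = (361)⁴ − (224)⁴ = 1.70×10^10 − 2.52×10^9 = 1.45×10^10 K⁴.
Q = 0.17 × 5.67×10⁻⁸ × 2.32 × 1.45×10^10 = 324 W.

Q ≈ 324 W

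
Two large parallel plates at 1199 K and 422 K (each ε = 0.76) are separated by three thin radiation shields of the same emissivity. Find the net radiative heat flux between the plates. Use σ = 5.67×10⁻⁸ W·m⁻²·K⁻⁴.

q ≈ 17700 W/m²

Each of the 4 gaps contributes resistance (2/ε − 1) = 2/0.76 − 1 = 1.632; total = 6.526.
q = σ(T₁⁴ − T₂⁴) / 6.526 = 5.67×10⁻⁸ × 2.03×10^12 / 6.526 = 17700 W/m².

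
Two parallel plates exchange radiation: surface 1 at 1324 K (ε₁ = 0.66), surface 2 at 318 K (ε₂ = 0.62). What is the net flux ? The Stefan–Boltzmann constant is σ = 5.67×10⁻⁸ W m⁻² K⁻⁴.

For two large parallel gray plates, q = σ(T₁⁴ − T₂⁴) / (1/ε₁ + 1/ε₂ − 1).
1/ε₁ + 1/ε₂ − 1 = 1/0.66 + 1/0.62 − 1 = 2.128.
T₁⁴ − T₂⁴ = 3.07×10^12 − 1.02×10^10 = 3.06×10^12 K⁴.
q = 5.67×10⁻⁸ × 3.06×10^12 / 2.128 = 81600 W/m².

q ≈ 81600 W/m²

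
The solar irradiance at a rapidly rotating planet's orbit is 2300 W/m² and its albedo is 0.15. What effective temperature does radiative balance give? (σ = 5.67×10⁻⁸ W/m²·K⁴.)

Power absorbed = (1−a)S·πR²; power emitted = 4πR²σT⁴. Equating and cancelling πR²:
T = ((1−a)S / 4σ)^(1/4) = (1960 / (4 × 5.67×10⁻⁸))^(1/4) = (8.62×10^9)^(1/4).
T = 305 K.

T ≈ 305 K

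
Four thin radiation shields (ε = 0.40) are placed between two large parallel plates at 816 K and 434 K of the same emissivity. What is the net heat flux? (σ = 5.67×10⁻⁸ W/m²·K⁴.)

q ≈ 1160 W/m²

Each of the 5 gaps contributes resistance (2/ε − 1) = 2/0.40 − 1 = 4.000; total = 20.00.
q = σ(T₁⁴ − T₂⁴) / 20.00 = 5.67×10⁻⁸ × 4.08×10^11 / 20.00 = 1160 W/m².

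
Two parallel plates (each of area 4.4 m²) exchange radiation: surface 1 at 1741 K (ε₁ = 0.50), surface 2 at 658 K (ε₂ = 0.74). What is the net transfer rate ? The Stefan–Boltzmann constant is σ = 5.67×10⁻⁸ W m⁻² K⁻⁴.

Q ≈ 9.55×10^5 W

For two large parallel gray plates, q = σ(T₁⁴ − T₂⁴) / (1/ε₁ + 1/ε₂ − 1).
1/ε₁ + 1/ε₂ − 1 = 1/0.50 + 1/0.74 − 1 = 2.351.
T₁⁴ − T₂⁴ = 9.19×10^12 − 1.87×10^11 = 9.00×10^12 K⁴.
q = 5.67×10⁻⁸ × 9.00×10^12 / 2.351 = 2.17×10^5 W/m².
Q = q·A = 2.17×10^5 × 4.4 = 9.55×10^5 W.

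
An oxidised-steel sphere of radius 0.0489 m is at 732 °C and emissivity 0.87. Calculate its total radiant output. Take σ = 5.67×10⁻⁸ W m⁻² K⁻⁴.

A = 4πr² = 4π × (0.0489)² = 0.0300 m².
732 °C = 1005 K.
P = εσAT⁴ = 0.87 × 5.67×10⁻⁸ × 0.0300 × (1005)⁴ = 0.87 × 5.67×10⁻⁸ × 0.0300 × 1.02×10^12.
P = 1510 W.

P ≈ 1510 W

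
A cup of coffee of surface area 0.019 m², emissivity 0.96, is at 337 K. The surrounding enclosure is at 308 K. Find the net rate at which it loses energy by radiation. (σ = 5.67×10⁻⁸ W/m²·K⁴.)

Q = εσA(T⁴ − T_s⁴). T⁴ − T_s⁴ = (337)⁴ − (308)⁴ = 1.29×10^10 − 9.00×10^9 = 3.90×10^9 K⁴.
Q = 0.96 × 5.67×10⁻⁸ × 0.0190 × 3.90×10^9 = 4.03 W.

Q ≈ 4.03 W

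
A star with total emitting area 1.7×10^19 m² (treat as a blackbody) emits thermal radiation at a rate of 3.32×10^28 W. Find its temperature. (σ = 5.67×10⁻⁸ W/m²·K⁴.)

T ≈ 13600 K

From P = σAT⁴, T = (P / σA)^(1/4) = (3.32×10^28 / (5.67×10⁻⁸ × 1.70×10^19))^(1/4).
T = (3.44×10^16)^(1/4) = 13600 K.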